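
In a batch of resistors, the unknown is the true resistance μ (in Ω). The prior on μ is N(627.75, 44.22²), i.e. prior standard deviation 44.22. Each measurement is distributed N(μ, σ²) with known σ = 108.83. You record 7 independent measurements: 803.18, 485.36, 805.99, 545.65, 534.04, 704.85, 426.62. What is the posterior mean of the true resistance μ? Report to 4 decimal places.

620.9674

For Normal data with known variance σ², a Normal(μ₀, σ₀²) prior on μ is conjugate. Posterior precision = 1/σ₀² + n/σ²; posterior mean is the precision-weighted average of μ₀ and x̄.
Σxᵢ = 803.18 + 485.36 + 805.99 + 545.65 + 534.04 + 704.85 + 426.62 = 4305.69, so n·x̄ = 4305.69.
σ₀² = 44.22² = 1955.4084, σ² = 108.83² = 11843.9689; σ² + n·σ₀² = 11843.9689 + 7·1955.4084 = 25531.8277.
Posterior mean = (μ₀/σ₀² + n·x̄/σ²)/(1/σ₀² + n/σ²) = (σ²·μ₀ + σ₀²·n·x̄)/(σ² + n·σ₀²) = (11843.9689·627.75 + 1955.4084·4305.69)/25531.8277 = 15854433.870771/25531.8277 = 620.9674.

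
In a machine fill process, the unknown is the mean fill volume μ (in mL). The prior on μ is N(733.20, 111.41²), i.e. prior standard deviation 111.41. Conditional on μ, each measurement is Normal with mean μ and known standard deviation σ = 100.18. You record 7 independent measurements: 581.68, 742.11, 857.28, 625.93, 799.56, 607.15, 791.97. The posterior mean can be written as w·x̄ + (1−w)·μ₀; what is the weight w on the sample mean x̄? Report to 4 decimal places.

0.8965

For Normal data with known variance σ², a Normal(μ₀, σ₀²) prior on μ is conjugate. Posterior precision = 1/σ₀² + n/σ²; posterior mean is the precision-weighted average of μ₀ and x̄.
σ₀² = 111.41² = 12412.1881, σ² = 100.18² = 10036.0324. Prior precision 1/σ₀² = 1/12412.1881; data precision n/σ² = 7/10036.0324.
w = (n/σ²)/(1/σ₀² + n/σ²) = n·σ₀²/(σ² + n·σ₀²) = 7·12412.1881/(10036.0324 + 7·12412.1881) = 86885.3167/96921.3491 = 0.8965.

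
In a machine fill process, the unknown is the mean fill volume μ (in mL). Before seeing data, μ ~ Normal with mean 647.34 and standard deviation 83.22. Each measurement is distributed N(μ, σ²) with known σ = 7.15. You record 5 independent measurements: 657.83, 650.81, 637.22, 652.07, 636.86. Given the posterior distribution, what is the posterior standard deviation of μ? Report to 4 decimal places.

3.1952

For Normal data with known variance σ², a Normal(μ₀, σ₀²) prior on μ is conjugate. Posterior precision = 1/σ₀² + n/σ²; posterior mean is the precision-weighted average of μ₀ and x̄.
σ₀² = 83.22² = 6925.5684, σ² = 7.15² = 51.1225; σ² + n·σ₀² = 51.1225 + 5·6925.5684 = 34678.9645.
Posterior precision = 1/σ₀² + n/σ² = 1/6925.5684 + 5/51.1225 = (σ² + n·σ₀²)/(σ₀²σ²) = 34678.9645/(6925.5684·51.1225); posterior variance σₙ² = σ₀²σ²/(σ² + n·σ₀²) = 6925.5684·51.1225/34678.9645 = 10.209427.
Posterior SD = √σₙ² = √(6925.5684·51.1225/34678.9645) = 3.1952.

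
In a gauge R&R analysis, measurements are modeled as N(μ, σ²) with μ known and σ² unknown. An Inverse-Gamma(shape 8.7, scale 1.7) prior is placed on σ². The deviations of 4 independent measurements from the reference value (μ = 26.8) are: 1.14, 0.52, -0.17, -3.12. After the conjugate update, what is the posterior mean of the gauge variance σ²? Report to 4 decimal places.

With known mean μ and an Inverse-Gamma(α, β) prior on σ², the Normal likelihood is conjugate: posterior is Inv-Gamma(α + n/2, β + Σ(xᵢ−μ)²/2).
Σ(xᵢ−μ)² = (1.14)² + (0.52)² + (-0.17)² + (-3.12)² = 11.3333.
Posterior: Inv-Gamma(8.7 + 4/2, 1.7 + 11.3333/2) = Inv-Gamma(10.70, 7.36665).
E[σ²|data] = β/(α−1) = 7.36665/9.70 = 0.7594.

0.7594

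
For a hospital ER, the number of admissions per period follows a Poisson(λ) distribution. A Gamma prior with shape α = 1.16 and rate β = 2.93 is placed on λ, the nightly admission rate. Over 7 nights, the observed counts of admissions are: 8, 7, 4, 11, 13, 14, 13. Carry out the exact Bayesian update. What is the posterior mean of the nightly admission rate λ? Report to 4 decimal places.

7.1662

With a Gamma(shape α, rate β) prior, the Poisson likelihood is conjugate: the posterior is Gamma(α + ΣXᵢ, β + n).
Sum of counts S = 70 over n = 7 nights.
Posterior: Gamma(α+S, β+n) = Gamma(1.16+70, 2.93+7) = Gamma(71.16, 9.93).
Posterior mean = α/β = 71.16/9.93 = 7.1662.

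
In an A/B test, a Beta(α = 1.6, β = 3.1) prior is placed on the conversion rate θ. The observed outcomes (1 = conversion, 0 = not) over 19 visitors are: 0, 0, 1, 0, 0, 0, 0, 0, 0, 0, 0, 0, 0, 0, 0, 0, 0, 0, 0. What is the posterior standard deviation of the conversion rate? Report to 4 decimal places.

The Beta prior is conjugate to a Binomial/Bernoulli likelihood; the update adds successes to α and failures to β.
Posterior: Beta(α+k, β+n−k) = Beta(1.6+1, 3.1+18) = Beta(2.6, 21.1).
Var = αβ/((α+β)²(α+β+1)) = 2.6·21.1/(23.7²·24.7) = 0.00395423; SD = √0.00395423 = 0.0629.

0.0629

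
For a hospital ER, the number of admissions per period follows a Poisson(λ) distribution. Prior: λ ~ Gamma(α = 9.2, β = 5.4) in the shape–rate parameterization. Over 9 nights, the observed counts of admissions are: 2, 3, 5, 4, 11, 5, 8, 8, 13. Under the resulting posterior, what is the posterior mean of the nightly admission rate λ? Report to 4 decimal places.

With a Gamma(shape α, rate β) prior, the Poisson likelihood is conjugate: the posterior is Gamma(α + ΣXᵢ, β + n).
Sum of counts S = 59 over n = 9 nights.
Posterior: Gamma(α+S, β+n) = Gamma(9.2+59, 5.4+9) = Gamma(68.2, 14.4).
Posterior mean = α/β = 68.2/14.4 = 4.7361.

4.7361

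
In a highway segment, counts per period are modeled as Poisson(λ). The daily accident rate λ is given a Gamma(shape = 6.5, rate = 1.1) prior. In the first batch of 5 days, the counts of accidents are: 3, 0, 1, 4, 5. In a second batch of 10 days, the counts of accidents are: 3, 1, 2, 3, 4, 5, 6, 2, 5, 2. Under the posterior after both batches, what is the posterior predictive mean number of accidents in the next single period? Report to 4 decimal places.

With a Gamma(shape α, rate β) prior, the Poisson likelihood is conjugate: the posterior is Gamma(α + ΣXᵢ, β + n).
Batch 1: sum of counts S = 13 over n = 5 days.
After batch 1: Gamma(α+S, β+n) = Gamma(6.5+13, 1.1+5) = Gamma(19.5, 6.1).
Batch 2: sum of counts S = 33 over n = 10 days.
After batch 2: Gamma(α+S, β+n) = Gamma(19.5+33, 6.1+10) = Gamma(52.5, 16.1).
The predictive distribution for one future period is NegBinom with mean α/β = 3.2609.

3.2609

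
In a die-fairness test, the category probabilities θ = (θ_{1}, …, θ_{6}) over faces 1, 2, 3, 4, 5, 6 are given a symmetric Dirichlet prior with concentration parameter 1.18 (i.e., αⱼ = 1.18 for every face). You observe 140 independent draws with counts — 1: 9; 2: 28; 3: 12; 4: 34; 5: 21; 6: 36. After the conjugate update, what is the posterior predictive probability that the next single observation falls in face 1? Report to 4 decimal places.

0.0692

The Dirichlet prior is conjugate to the Multinomial likelihood: each posterior αⱼ = prior αⱼ + observed count nⱼ.
Posterior concentration: (10.18, 29.18, 13.18, 35.18, 22.18, 37.18), total = 147.08.
P(next = 1 | data) = α_{1}/Σα = 0.0692.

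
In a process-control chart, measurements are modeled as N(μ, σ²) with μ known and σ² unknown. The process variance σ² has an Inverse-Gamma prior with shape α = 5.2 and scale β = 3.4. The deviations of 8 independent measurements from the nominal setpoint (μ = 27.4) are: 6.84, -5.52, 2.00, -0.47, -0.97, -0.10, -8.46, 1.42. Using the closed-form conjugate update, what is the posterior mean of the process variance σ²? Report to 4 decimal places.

With known mean μ and an Inverse-Gamma(α, β) prior on σ², the Normal likelihood is conjugate: posterior is Inv-Gamma(α + n/2, β + Σ(xᵢ−μ)²/2).
Σ(xᵢ−μ)² = (6.84)² + (-5.52)² + (2.00)² + (-0.47)² + (-0.97)² + (-0.10)² + (-8.46)² + (1.42)² = 156.0158.
Posterior: Inv-Gamma(5.2 + 8/2, 3.4 + 156.0158/2) = Inv-Gamma(9.20, 81.40790).
E[σ²|data] = β/(α−1) = 81.40790/8.20 = 9.9278.

9.9278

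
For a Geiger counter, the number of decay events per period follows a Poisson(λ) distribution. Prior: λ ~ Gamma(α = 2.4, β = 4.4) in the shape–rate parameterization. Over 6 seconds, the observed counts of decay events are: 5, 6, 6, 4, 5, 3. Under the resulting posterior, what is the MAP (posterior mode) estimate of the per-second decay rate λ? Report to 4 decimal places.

2.9231

With a Gamma(shape α, rate β) prior, the Poisson likelihood is conjugate: the posterior is Gamma(α + ΣXᵢ, β + n).
Sum of counts S = 29 over n = 6 seconds.
Posterior: Gamma(α+S, β+n) = Gamma(2.4+29, 4.4+6) = Gamma(31.4, 10.4).
Mode of Gamma(α,β) for α≥1 is (α−1)/β = 30.4/10.4 = 2.9231.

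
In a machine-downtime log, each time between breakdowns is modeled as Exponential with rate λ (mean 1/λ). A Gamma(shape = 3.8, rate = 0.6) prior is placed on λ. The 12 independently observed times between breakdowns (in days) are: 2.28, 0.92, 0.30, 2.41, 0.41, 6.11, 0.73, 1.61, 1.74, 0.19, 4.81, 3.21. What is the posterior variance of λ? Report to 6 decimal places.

With a Gamma(shape α, rate β) prior on the exponential rate λ, the posterior after n observations with total T = Σxᵢ is Gamma(α+n, β+T).
Sum of observations T = 24.72 days; n = 12.
Posterior: Gamma(3.8+12, 0.6+24.72) = Gamma(15.8, 25.32).
Var = α/β² = 0.024645.

0.024645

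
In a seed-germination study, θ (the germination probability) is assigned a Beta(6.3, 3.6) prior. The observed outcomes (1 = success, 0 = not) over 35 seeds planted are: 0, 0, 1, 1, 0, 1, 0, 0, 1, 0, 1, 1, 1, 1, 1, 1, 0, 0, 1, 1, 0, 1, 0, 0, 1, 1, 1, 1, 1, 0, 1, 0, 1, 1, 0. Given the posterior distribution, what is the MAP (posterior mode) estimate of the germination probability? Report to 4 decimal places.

0.6131

The Beta prior is conjugate to a Binomial/Bernoulli likelihood; the update adds successes to α and failures to β.
Posterior: Beta(α+k, β+n−k) = Beta(6.3+21, 3.6+14) = Beta(27.3, 17.6).
Mode of Beta(a,b) for a,b>1 is (a−1)/(a+b−2) = 26.3/42.9 = 0.6131.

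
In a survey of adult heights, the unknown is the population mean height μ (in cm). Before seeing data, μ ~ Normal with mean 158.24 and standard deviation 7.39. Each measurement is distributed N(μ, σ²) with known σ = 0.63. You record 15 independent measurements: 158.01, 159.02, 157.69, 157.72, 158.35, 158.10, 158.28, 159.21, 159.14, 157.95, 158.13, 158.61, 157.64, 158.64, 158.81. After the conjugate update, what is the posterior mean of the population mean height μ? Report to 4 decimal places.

158.3533

For Normal data with known variance σ², a Normal(μ₀, σ₀²) prior on μ is conjugate. Posterior precision = 1/σ₀² + n/σ²; posterior mean is the precision-weighted average of μ₀ and x̄.
Σxᵢ = 158.01 + 159.02 + 157.69 + 157.72 + 158.35 + 158.10 + 158.28 + 159.21 + 159.14 + 157.95 + 158.13 + 158.61 + 157.64 + 158.64 + 158.81 = 2375.3, so n·x̄ = 2375.3.
σ₀² = 7.39² = 54.6121, σ² = 0.63² = 0.3969; σ² + n·σ₀² = 0.3969 + 15·54.6121 = 819.5784.
Posterior mean = (μ₀/σ₀² + n·x̄/σ²)/(1/σ₀² + n/σ²) = (σ²·μ₀ + σ₀²·n·x̄)/(σ² + n·σ₀²) = (0.3969·158.24 + 54.6121·2375.3)/819.5784 = 129782.926586/819.5784 = 158.3533.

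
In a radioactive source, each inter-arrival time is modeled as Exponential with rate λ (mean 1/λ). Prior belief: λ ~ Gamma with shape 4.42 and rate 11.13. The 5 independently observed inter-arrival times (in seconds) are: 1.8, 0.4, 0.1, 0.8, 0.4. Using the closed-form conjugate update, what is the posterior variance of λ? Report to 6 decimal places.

With a Gamma(shape α, rate β) prior on the exponential rate λ, the posterior after n observations with total T = Σxᵢ is Gamma(α+n, β+T).
Sum of observations T = 3.5 seconds; n = 5.
Posterior: Gamma(4.42+5, 11.13+3.5) = Gamma(9.42, 14.63).
Var = α/β² = 0.044011.

0.044011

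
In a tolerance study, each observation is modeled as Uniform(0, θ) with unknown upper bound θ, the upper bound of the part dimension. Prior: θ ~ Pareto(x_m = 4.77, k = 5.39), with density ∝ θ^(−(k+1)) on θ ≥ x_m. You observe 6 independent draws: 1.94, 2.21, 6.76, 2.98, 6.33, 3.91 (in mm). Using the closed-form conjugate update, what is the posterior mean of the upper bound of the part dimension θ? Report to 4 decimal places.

A Pareto(scale x_m, shape k) prior on the upper bound θ of Uniform(0, θ) is conjugate: posterior is Pareto(max(x_m, max xᵢ), k + n).
Sample maximum = 6.76; prior scale x_m = 4.77 → posterior scale = max = 6.76.
Posterior shape = 5.39 + 6 = 11.39.
E[θ|data] = k·x_m/(k−1) = 11.39·6.76/10.39 = 7.4106.

7.4106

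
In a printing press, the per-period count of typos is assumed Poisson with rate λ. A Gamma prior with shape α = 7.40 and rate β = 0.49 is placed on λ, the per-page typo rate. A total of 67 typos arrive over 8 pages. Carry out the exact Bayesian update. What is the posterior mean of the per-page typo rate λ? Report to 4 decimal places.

With a Gamma(shape α, rate β) prior, the Poisson likelihood is conjugate: the posterior is Gamma(α + ΣXᵢ, β + n).
Posterior: Gamma(α+S, β+n) = Gamma(7.40+67, 0.49+8) = Gamma(74.40, 8.49).
Posterior mean = α/β = 74.40/8.49 = 8.7633.

8.7633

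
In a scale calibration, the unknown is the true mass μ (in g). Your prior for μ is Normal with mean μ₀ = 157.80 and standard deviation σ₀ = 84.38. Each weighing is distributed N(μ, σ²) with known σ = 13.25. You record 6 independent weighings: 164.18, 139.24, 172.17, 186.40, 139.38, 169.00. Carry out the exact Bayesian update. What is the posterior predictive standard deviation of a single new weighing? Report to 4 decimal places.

14.3075

For Normal data with known variance σ², a Normal(μ₀, σ₀²) prior on μ is conjugate. Posterior precision = 1/σ₀² + n/σ²; posterior mean is the precision-weighted average of μ₀ and x̄.
σ₀² = 84.38² = 7119.9844, σ² = 13.25² = 175.5625; σ² + n·σ₀² = 175.5625 + 6·7119.9844 = 42895.4689.
Posterior precision = 1/σ₀² + n/σ² = 1/7119.9844 + 6/175.5625 = (σ² + n·σ₀²)/(σ₀²σ²) = 42895.4689/(7119.9844·175.5625); posterior variance σₙ² = σ₀²σ²/(σ² + n·σ₀²) = 7119.9844·175.5625/42895.4689 = 29.140660.
Predictive variance for one new observation = σₙ² + σ² = 7119.9844·175.5625/42895.4689 + 175.5625 = σ²·(σ₀² + 42895.4689)/42895.4689 = 175.5625·50015.4533/42895.4689 = 204.703160; SD = √(175.5625·50015.4533/42895.4689) = 14.3075.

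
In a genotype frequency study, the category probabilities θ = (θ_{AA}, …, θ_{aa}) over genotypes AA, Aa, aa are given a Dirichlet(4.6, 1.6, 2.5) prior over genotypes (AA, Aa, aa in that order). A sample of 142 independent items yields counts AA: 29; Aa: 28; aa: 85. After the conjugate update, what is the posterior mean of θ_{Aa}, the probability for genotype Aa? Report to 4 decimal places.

The Dirichlet prior is conjugate to the Multinomial likelihood: each posterior αⱼ = prior αⱼ + observed count nⱼ.
Posterior concentration: (33.6, 29.6, 87.5), total = 150.7.
E[θ_{Aa}|data] = α_{Aa}/Σα = 29.6/150.7 = 0.1964.

0.1964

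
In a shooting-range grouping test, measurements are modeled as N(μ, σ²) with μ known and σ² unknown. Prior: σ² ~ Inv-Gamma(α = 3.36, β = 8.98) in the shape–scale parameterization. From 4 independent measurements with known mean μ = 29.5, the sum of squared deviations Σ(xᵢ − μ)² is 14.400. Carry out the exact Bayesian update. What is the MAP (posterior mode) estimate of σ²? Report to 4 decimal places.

With known mean μ and an Inverse-Gamma(α, β) prior on σ², the Normal likelihood is conjugate: posterior is Inv-Gamma(α + n/2, β + Σ(xᵢ−μ)²/2).
Posterior: Inv-Gamma(3.36 + 4/2, 8.98 + 14.400/2) = Inv-Gamma(5.36, 16.1800).
Mode = β/(α+1) = 16.1800/6.36 = 2.5440.

2.5440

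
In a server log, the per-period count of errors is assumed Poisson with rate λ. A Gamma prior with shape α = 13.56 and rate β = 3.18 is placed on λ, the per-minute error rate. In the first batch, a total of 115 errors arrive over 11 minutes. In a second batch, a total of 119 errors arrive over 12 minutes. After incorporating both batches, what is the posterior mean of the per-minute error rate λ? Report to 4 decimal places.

With a Gamma(shape α, rate β) prior, the Poisson likelihood is conjugate: the posterior is Gamma(α + ΣXᵢ, β + n).
After batch 1: Gamma(α+S, β+n) = Gamma(13.56+115, 3.18+11) = Gamma(128.56, 14.18).
After batch 2: Gamma(α+S, β+n) = Gamma(128.56+119, 14.18+12) = Gamma(247.56, 26.18).
Posterior mean = α/β = 247.56/26.18 = 9.4561.

9.4561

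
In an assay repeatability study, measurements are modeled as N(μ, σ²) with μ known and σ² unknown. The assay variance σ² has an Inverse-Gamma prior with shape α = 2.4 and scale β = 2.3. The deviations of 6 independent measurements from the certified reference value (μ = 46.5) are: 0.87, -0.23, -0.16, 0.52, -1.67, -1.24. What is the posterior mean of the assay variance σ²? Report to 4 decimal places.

With known mean μ and an Inverse-Gamma(α, β) prior on σ², the Normal likelihood is conjugate: posterior is Inv-Gamma(α + n/2, β + Σ(xᵢ−μ)²/2).
Σ(xᵢ−μ)² = (0.87)² + (-0.23)² + (-0.16)² + (0.52)² + (-1.67)² + (-1.24)² = 5.4323.
Posterior: Inv-Gamma(2.4 + 6/2, 2.3 + 5.4323/2) = Inv-Gamma(5.40, 5.01615).
E[σ²|data] = β/(α−1) = 5.01615/4.40 = 1.1400.

1.1400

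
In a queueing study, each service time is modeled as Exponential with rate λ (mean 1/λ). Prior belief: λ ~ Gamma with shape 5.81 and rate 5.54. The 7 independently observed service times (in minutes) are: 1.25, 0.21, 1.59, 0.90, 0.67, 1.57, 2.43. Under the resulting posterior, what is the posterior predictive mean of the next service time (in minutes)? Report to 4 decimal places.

1.1990

With a Gamma(shape α, rate β) prior on the exponential rate λ, the posterior after n observations with total T = Σxᵢ is Gamma(α+n, β+T).
Sum of observations T = 8.62 minutes; n = 7.
Posterior: Gamma(5.81+7, 5.54+8.62) = Gamma(12.81, 14.16).
The predictive distribution for the next observation is Lomax; its mean is β/(α−1) = 14.16/11.81 = 1.1990.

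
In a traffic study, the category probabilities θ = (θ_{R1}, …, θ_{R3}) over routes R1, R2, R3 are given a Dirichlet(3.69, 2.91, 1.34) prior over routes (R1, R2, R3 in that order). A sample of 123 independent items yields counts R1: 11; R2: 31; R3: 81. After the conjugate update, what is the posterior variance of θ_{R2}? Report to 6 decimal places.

0.001454

The Dirichlet prior is conjugate to the Multinomial likelihood: each posterior αⱼ = prior αⱼ + observed count nⱼ.
Posterior concentration: (14.69, 33.91, 82.34), total = 130.94.
Var[θ_j] = α_j(Σα−α_j)/((Σα)²(Σα+1)) = 33.91·97.03/(130.94²·131.94) = 0.001454.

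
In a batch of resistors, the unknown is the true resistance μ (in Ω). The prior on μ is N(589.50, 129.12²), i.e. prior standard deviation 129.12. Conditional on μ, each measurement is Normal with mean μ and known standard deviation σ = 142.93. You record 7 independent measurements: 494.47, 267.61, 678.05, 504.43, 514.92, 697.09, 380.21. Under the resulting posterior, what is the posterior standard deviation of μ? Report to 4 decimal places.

For Normal data with known variance σ², a Normal(μ₀, σ₀²) prior on μ is conjugate. Posterior precision = 1/σ₀² + n/σ²; posterior mean is the precision-weighted average of μ₀ and x̄.
σ₀² = 129.12² = 16671.9744, σ² = 142.93² = 20428.9849; σ² + n·σ₀² = 20428.9849 + 7·16671.9744 = 137132.8057.
Posterior precision = 1/σ₀² + n/σ² = 1/16671.9744 + 7/20428.9849 = (σ² + n·σ₀²)/(σ₀²σ²) = 137132.8057/(16671.9744·20428.9849); posterior variance σₙ² = σ₀²σ²/(σ² + n·σ₀²) = 16671.9744·20428.9849/137132.8057 = 2483.661816.
Posterior SD = √σₙ² = √(16671.9744·20428.9849/137132.8057) = 49.8364.

49.8364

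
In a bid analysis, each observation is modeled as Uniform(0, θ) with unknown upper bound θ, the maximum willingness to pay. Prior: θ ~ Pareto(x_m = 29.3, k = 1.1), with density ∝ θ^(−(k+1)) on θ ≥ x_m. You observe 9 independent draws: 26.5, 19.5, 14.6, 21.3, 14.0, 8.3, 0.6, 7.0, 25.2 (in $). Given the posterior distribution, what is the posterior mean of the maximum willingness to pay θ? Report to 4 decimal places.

32.5198

A Pareto(scale x_m, shape k) prior on the upper bound θ of Uniform(0, θ) is conjugate: posterior is Pareto(max(x_m, max xᵢ), k + n).
Sample maximum = 26.5; prior scale x_m = 29.3 → posterior scale = max = 29.3.
Posterior shape = 1.1 + 9 = 10.1.
E[θ|data] = k·x_m/(k−1) = 10.1·29.3/9.1 = 32.5198.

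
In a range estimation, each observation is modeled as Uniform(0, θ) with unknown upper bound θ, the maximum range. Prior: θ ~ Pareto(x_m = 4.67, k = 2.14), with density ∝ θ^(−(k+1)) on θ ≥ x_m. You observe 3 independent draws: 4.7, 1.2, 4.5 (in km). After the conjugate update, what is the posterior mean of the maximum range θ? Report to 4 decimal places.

5.8353

A Pareto(scale x_m, shape k) prior on the upper bound θ of Uniform(0, θ) is conjugate: posterior is Pareto(max(x_m, max xᵢ), k + n).
Sample maximum = 4.7; prior scale x_m = 4.67 → posterior scale = max = 4.70.
Posterior shape = 2.14 + 3 = 5.14.
E[θ|data] = k·x_m/(k−1) = 5.14·4.70/4.14 = 5.8353.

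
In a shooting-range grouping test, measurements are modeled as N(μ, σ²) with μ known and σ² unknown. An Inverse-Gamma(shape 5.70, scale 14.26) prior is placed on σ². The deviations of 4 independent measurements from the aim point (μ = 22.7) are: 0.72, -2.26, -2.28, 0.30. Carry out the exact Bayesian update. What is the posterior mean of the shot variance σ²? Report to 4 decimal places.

2.9429

With known mean μ and an Inverse-Gamma(α, β) prior on σ², the Normal likelihood is conjugate: posterior is Inv-Gamma(α + n/2, β + Σ(xᵢ−μ)²/2).
Σ(xᵢ−μ)² = (0.72)² + (-2.26)² + (-2.28)² + (0.30)² = 10.9144.
Posterior: Inv-Gamma(5.70 + 4/2, 14.26 + 10.9144/2) = Inv-Gamma(7.70, 19.71720).
E[σ²|data] = β/(α−1) = 19.71720/6.70 = 2.9429.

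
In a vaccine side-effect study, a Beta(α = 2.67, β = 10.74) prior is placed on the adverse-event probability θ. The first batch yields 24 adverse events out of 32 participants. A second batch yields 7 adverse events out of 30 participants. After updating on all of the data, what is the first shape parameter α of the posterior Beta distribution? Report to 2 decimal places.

33.67

The Beta prior is conjugate to a Binomial/Bernoulli likelihood; the update adds successes to α and failures to β.
After batch 1: Beta(2.67+24, 10.74+8) = Beta(26.67, 18.74).
After batch 2: Beta(26.67+7, 18.74+23) = Beta(33.67, 41.74).
Posterior α = 33.67.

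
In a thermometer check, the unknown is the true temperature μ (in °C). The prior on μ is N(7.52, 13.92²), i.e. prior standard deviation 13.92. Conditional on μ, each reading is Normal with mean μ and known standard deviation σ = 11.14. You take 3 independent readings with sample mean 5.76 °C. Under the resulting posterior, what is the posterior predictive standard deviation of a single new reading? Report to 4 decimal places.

12.5773

For Normal data with known variance σ², a Normal(μ₀, σ₀²) prior on μ is conjugate. Posterior precision = 1/σ₀² + n/σ²; posterior mean is the precision-weighted average of μ₀ and x̄.
σ₀² = 13.92² = 193.7664, σ² = 11.14² = 124.0996; σ² + n·σ₀² = 124.0996 + 3·193.7664 = 705.3988.
Posterior precision = 1/σ₀² + n/σ² = 1/193.7664 + 3/124.0996 = (σ² + n·σ₀²)/(σ₀²σ²) = 705.3988/(193.7664·124.0996); posterior variance σₙ² = σ₀²σ²/(σ² + n·σ₀²) = 193.7664·124.0996/705.3988 = 34.088990.
Predictive variance for one new observation = σₙ² + σ² = 193.7664·124.0996/705.3988 + 124.0996 = σ²·(σ₀² + 705.3988)/705.3988 = 124.0996·899.1652/705.3988 = 158.188590; SD = √(124.0996·899.1652/705.3988) = 12.5773.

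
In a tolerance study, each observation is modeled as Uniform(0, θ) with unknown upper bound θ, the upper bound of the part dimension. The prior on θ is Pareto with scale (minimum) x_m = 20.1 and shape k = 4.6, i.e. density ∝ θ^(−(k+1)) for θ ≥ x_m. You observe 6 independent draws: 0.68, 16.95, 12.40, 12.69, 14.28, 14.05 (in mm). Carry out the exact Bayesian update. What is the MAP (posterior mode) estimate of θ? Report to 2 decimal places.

A Pareto(scale x_m, shape k) prior on the upper bound θ of Uniform(0, θ) is conjugate: posterior is Pareto(max(x_m, max xᵢ), k + n).
Sample maximum = 16.95; prior scale x_m = 20.1 → posterior scale = max = 20.10.
Posterior shape = 4.6 + 6 = 10.6.
The Pareto density is decreasing on [x_m, ∞), so the mode is x_m = 20.10.

20.10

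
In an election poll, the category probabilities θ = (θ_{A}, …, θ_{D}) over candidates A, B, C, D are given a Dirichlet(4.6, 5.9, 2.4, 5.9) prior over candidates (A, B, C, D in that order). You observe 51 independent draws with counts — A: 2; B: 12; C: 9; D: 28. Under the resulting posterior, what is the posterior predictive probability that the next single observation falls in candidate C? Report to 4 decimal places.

The Dirichlet prior is conjugate to the Multinomial likelihood: each posterior αⱼ = prior αⱼ + observed count nⱼ.
Posterior concentration: (6.6, 17.9, 11.4, 33.9), total = 69.8.
P(next = C | data) = α_{C}/Σα = 0.1633.

0.1633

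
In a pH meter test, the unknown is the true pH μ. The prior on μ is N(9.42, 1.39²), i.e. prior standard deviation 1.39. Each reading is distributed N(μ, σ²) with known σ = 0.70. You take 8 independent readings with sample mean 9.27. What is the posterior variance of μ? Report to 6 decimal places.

For Normal data with known variance σ², a Normal(μ₀, σ₀²) prior on μ is conjugate. Posterior precision = 1/σ₀² + n/σ²; posterior mean is the precision-weighted average of μ₀ and x̄.
σ₀² = 1.39² = 1.9321, σ² = 0.70² = 0.49; σ² + n·σ₀² = 0.49 + 8·1.9321 = 15.9468.
Posterior precision = 1/σ₀² + n/σ² = 1/1.9321 + 8/0.49 = (σ² + n·σ₀²)/(σ₀²σ²) = 15.9468/(1.9321·0.49); posterior variance σₙ² = σ₀²σ²/(σ² + n·σ₀²) = 1.9321·0.49/15.9468 = 0.059368.

0.059368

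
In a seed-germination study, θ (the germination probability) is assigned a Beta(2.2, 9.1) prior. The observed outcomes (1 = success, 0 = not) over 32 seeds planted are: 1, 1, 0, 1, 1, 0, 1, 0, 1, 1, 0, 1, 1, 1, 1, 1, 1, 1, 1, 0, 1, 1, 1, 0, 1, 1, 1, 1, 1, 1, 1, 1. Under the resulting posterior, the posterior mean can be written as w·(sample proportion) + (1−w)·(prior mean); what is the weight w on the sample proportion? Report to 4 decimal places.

The Beta prior is conjugate to a Binomial/Bernoulli likelihood; the update adds successes to α and failures to β.
Posterior mean = (α₀+k)/(α₀+β₀+n) = [n/(α₀+β₀+n)]·(k/n) + [(α₀+β₀)/(α₀+β₀+n)]·α₀/(α₀+β₀), so only n and the prior enter the weight.
The weight on the data is w = n/(α₀+β₀+n) = 32/(2.2+9.1+32) = 32/43.3 = 0.7390.

0.7390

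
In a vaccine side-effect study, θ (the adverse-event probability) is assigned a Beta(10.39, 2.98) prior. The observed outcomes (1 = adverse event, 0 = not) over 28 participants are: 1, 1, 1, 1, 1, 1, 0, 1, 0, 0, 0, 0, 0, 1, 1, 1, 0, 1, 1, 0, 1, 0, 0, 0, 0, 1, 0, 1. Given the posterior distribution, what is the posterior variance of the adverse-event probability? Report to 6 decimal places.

0.005595

The Beta prior is conjugate to a Binomial/Bernoulli likelihood; the update adds successes to α and failures to β.
Posterior: Beta(α+k, β+n−k) = Beta(10.39+15, 2.98+13) = Beta(25.39, 15.98).
Var = αβ/((α+β)²(α+β+1)) = 25.39·15.98/(41.37²·42.37) = 0.005595.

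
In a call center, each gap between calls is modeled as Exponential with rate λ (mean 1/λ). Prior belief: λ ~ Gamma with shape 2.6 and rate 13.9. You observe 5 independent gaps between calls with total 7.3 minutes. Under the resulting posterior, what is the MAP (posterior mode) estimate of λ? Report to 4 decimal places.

0.3113

With a Gamma(shape α, rate β) prior on the exponential rate λ, the posterior after n observations with total T = Σxᵢ is Gamma(α+n, β+T).
Posterior: Gamma(2.6+5, 13.9+7.3) = Gamma(7.6, 21.2).
Mode = (α−1)/β = 0.3113.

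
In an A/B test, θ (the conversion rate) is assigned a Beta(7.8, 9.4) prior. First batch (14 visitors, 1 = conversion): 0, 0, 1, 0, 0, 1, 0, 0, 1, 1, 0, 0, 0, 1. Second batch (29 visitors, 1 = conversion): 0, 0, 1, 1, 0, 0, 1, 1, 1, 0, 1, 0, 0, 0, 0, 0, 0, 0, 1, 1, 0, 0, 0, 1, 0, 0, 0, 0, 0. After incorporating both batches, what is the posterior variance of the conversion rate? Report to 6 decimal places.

0.003774

The Beta prior is conjugate to a Binomial/Bernoulli likelihood; the update adds successes to α and failures to β.
After batch 1: Beta(7.8+5, 9.4+9) = Beta(12.8, 18.4).
After batch 2: Beta(12.8+9, 18.4+20) = Beta(21.8, 38.4).
Var = αβ/((α+β)²(α+β+1)) = 21.8·38.4/(60.2²·61.2) = 0.003774.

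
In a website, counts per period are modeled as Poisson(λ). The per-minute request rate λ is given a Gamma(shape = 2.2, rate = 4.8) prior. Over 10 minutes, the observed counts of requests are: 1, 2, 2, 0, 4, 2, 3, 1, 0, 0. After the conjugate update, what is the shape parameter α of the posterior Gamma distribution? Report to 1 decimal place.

With a Gamma(shape α, rate β) prior, the Poisson likelihood is conjugate: the posterior is Gamma(α + ΣXᵢ, β + n).
Sum of counts S = 15 over n = 10 minutes.
Posterior: Gamma(α+S, β+n) = Gamma(2.2+15, 4.8+10) = Gamma(17.2, 14.8).
Posterior α = 17.2.

17.2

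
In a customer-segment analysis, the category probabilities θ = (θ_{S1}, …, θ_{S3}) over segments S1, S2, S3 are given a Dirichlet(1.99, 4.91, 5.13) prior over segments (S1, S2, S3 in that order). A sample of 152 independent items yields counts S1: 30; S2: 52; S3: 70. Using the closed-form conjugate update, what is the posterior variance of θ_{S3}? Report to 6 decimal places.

0.001504

The Dirichlet prior is conjugate to the Multinomial likelihood: each posterior αⱼ = prior αⱼ + observed count nⱼ.
Posterior concentration: (31.99, 56.91, 75.13), total = 164.03.
Var[θ_j] = α_j(Σα−α_j)/((Σα)²(Σα+1)) = 75.13·88.90/(164.03²·165.03) = 0.001504.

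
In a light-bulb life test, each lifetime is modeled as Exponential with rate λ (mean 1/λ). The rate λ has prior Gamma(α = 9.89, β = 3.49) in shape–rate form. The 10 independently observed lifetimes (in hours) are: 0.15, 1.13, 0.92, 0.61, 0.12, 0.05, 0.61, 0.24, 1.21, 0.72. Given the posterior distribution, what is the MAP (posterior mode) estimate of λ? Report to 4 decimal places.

With a Gamma(shape α, rate β) prior on the exponential rate λ, the posterior after n observations with total T = Σxᵢ is Gamma(α+n, β+T).
Sum of observations T = 5.76 hours; n = 10.
Posterior: Gamma(9.89+10, 3.49+5.76) = Gamma(19.89, 9.25).
Mode = (α−1)/β = 2.0422.

2.0422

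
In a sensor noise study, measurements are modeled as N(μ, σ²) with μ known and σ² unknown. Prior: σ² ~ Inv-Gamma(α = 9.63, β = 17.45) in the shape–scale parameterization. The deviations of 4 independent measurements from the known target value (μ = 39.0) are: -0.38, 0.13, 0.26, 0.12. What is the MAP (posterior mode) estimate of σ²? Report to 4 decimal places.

With known mean μ and an Inverse-Gamma(α, β) prior on σ², the Normal likelihood is conjugate: posterior is Inv-Gamma(α + n/2, β + Σ(xᵢ−μ)²/2).
Σ(xᵢ−μ)² = (-0.38)² + (0.13)² + (0.26)² + (0.12)² = 0.2433.
Posterior: Inv-Gamma(9.63 + 4/2, 17.45 + 0.2433/2) = Inv-Gamma(11.63, 17.57165).
Mode = β/(α+1) = 17.57165/12.63 = 1.3913.

1.3913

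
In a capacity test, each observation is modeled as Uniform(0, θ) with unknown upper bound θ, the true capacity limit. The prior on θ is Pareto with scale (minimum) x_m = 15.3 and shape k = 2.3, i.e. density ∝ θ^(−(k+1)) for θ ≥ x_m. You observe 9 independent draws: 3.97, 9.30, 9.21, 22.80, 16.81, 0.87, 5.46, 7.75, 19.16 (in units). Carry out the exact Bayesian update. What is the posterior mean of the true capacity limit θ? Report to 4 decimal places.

25.0136

A Pareto(scale x_m, shape k) prior on the upper bound θ of Uniform(0, θ) is conjugate: posterior is Pareto(max(x_m, max xᵢ), k + n).
Sample maximum = 22.80; prior scale x_m = 15.3 → posterior scale = max = 22.80.
Posterior shape = 2.3 + 9 = 11.3.
E[θ|data] = k·x_m/(k−1) = 11.3·22.80/10.3 = 25.0136.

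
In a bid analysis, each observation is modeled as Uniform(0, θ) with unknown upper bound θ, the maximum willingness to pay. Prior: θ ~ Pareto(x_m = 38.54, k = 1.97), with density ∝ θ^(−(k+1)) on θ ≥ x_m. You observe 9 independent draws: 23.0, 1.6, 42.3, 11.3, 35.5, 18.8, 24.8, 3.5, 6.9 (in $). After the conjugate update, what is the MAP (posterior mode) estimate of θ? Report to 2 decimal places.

A Pareto(scale x_m, shape k) prior on the upper bound θ of Uniform(0, θ) is conjugate: posterior is Pareto(max(x_m, max xᵢ), k + n).
Sample maximum = 42.3; prior scale x_m = 38.54 → posterior scale = max = 42.30.
Posterior shape = 1.97 + 9 = 10.97.
The Pareto density is decreasing on [x_m, ∞), so the mode is x_m = 42.30.

42.30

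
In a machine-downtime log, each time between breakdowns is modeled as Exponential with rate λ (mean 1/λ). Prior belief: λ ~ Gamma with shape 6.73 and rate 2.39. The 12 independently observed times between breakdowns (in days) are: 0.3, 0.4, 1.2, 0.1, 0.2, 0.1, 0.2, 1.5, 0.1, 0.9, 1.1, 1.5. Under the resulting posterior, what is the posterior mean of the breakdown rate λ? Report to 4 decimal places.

1.8749

With a Gamma(shape α, rate β) prior on the exponential rate λ, the posterior after n observations with total T = Σxᵢ is Gamma(α+n, β+T).
Sum of observations T = 7.6 days; n = 12.
Posterior: Gamma(6.73+12, 2.39+7.6) = Gamma(18.73, 9.99).
Posterior mean of λ = α/β = 18.73/9.99 = 1.8749.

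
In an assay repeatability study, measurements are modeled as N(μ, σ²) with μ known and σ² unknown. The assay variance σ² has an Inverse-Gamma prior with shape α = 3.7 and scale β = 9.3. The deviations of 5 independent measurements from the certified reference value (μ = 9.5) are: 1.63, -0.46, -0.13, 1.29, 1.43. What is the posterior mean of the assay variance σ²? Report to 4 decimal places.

2.4225

With known mean μ and an Inverse-Gamma(α, β) prior on σ², the Normal likelihood is conjugate: posterior is Inv-Gamma(α + n/2, β + Σ(xᵢ−μ)²/2).
Σ(xᵢ−μ)² = (1.63)² + (-0.46)² + (-0.13)² + (1.29)² + (1.43)² = 6.5944.
Posterior: Inv-Gamma(3.7 + 5/2, 9.3 + 6.5944/2) = Inv-Gamma(6.20, 12.59720).
E[σ²|data] = β/(α−1) = 12.59720/5.20 = 2.4225.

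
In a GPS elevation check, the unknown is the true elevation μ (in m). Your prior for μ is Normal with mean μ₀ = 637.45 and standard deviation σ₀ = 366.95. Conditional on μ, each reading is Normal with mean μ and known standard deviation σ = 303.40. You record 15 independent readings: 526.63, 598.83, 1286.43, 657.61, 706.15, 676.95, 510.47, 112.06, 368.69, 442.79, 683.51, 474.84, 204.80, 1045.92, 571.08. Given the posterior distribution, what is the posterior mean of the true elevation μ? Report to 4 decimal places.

For Normal data with known variance σ², a Normal(μ₀, σ₀²) prior on μ is conjugate. Posterior precision = 1/σ₀² + n/σ²; posterior mean is the precision-weighted average of μ₀ and x̄.
Σxᵢ = 526.63 + 598.83 + 1286.43 + 657.61 + 706.15 + 676.95 + 510.47 + 112.06 + 368.69 + 442.79 + 683.51 + 474.84 + 204.80 + 1045.92 + 571.08 = 8866.76, so n·x̄ = 8866.76.
σ₀² = 366.95² = 134652.3025, σ² = 303.40² = 92051.56; σ² + n·σ₀² = 92051.56 + 15·134652.3025 = 2111836.0975.
Posterior mean = (μ₀/σ₀² + n·x̄/σ²)/(1/σ₀² + n/σ²) = (σ²·μ₀ + σ₀²·n·x̄)/(σ² + n·σ₀²) = (92051.56·637.45 + 134652.3025·8866.76)/2111836.0975 = 1252607916.6369/2111836.0975 = 593.1369.

593.1369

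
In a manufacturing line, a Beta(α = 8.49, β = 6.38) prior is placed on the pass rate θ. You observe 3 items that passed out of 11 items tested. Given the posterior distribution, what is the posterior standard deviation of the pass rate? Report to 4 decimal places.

0.0959

The Beta prior is conjugate to a Binomial/Bernoulli likelihood; the update adds successes to α and failures to β.
Posterior: Beta(α+k, β+n−k) = Beta(8.49+3, 6.38+8) = Beta(11.49, 14.38).
Var = αβ/((α+β)²(α+β+1)) = 11.49·14.38/(25.87²·26.87) = 0.00918795; SD = √0.00918795 = 0.0959.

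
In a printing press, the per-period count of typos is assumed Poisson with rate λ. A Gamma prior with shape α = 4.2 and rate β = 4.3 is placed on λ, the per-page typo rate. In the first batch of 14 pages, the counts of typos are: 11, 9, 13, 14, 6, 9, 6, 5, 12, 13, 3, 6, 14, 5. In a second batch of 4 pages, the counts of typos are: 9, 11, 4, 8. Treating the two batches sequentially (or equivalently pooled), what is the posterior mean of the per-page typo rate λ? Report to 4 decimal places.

7.2735

With a Gamma(shape α, rate β) prior, the Poisson likelihood is conjugate: the posterior is Gamma(α + ΣXᵢ, β + n).
Batch 1: sum of counts S = 126 over n = 14 pages.
After batch 1: Gamma(α+S, β+n) = Gamma(4.2+126, 4.3+14) = Gamma(130.2, 18.3).
Batch 2: sum of counts S = 32 over n = 4 pages.
After batch 2: Gamma(α+S, β+n) = Gamma(130.2+32, 18.3+4) = Gamma(162.2, 22.3).
Posterior mean = α/β = 162.2/22.3 = 7.2735.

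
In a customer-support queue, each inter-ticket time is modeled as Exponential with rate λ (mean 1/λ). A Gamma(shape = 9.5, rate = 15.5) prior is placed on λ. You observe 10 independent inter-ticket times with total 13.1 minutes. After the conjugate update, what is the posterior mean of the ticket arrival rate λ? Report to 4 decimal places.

With a Gamma(shape α, rate β) prior on the exponential rate λ, the posterior after n observations with total T = Σxᵢ is Gamma(α+n, β+T).
Posterior: Gamma(9.5+10, 15.5+13.1) = Gamma(19.5, 28.6).
Posterior mean of λ = α/β = 19.5/28.6 = 0.6818.

0.6818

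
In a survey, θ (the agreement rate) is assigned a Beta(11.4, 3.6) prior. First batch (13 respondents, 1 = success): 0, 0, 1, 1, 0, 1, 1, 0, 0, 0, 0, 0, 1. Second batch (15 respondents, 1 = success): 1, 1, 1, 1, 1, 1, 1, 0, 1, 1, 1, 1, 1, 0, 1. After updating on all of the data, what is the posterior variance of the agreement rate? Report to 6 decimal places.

0.004915

The Beta prior is conjugate to a Binomial/Bernoulli likelihood; the update adds successes to α and failures to β.
After batch 1: Beta(11.4+5, 3.6+8) = Beta(16.4, 11.6).
After batch 2: Beta(16.4+13, 11.6+2) = Beta(29.4, 13.6).
Var = αβ/((α+β)²(α+β+1)) = 29.4·13.6/(43.0²·44.0) = 0.004915.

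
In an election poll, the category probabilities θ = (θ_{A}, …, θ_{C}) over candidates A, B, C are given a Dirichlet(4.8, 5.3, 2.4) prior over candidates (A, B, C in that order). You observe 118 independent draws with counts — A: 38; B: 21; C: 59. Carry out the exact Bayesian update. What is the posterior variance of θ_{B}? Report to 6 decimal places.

0.001224

The Dirichlet prior is conjugate to the Multinomial likelihood: each posterior αⱼ = prior αⱼ + observed count nⱼ.
Posterior concentration: (42.8, 26.3, 61.4), total = 130.5.
Var[θ_j] = α_j(Σα−α_j)/((Σα)²(Σα+1)) = 26.3·104.2/(130.5²·131.5) = 0.001224.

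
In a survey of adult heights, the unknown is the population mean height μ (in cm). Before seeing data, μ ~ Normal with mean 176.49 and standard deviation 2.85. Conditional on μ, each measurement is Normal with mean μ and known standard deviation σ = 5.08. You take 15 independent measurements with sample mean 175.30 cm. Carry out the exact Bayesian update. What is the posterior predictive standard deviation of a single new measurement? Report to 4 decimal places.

5.2179

For Normal data with known variance σ², a Normal(μ₀, σ₀²) prior on μ is conjugate. Posterior precision = 1/σ₀² + n/σ²; posterior mean is the precision-weighted average of μ₀ and x̄.
σ₀² = 2.85² = 8.1225, σ² = 5.08² = 25.8064; σ² + n·σ₀² = 25.8064 + 15·8.1225 = 147.6439.
Posterior precision = 1/σ₀² + n/σ² = 1/8.1225 + 15/25.8064 = (σ² + n·σ₀²)/(σ₀²σ²) = 147.6439/(8.1225·25.8064); posterior variance σₙ² = σ₀²σ²/(σ² + n·σ₀²) = 8.1225·25.8064/147.6439 = 1.419717.
Predictive variance for one new observation = σₙ² + σ² = 8.1225·25.8064/147.6439 + 25.8064 = σ²·(σ₀² + 147.6439)/147.6439 = 25.8064·155.7664/147.6439 = 27.226117; SD = √(25.8064·155.7664/147.6439) = 5.2179.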